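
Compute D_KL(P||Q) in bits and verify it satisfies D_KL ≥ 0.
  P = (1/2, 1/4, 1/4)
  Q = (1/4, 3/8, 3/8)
0.2075 bits

KL divergence satisfies the Gibbs inequality: D_KL(P||Q) ≥ 0 for all distributions P, Q.

D_KL(P||Q) = Σ p(x) log(p(x)/q(x))
Term by term:
  x=0: 1/2 × log_2[(1/2)/(1/4)] = 0.5000
  x=1: 1/4 × log_2[(1/4)/(3/8)] = -0.1462
  x=2: 1/4 × log_2[(1/4)/(3/8)] = -0.1462
D_KL(P||Q) = 0.2075 bits

D_KL(P||Q) = 0.2075 ≥ 0 ✓

This non-negativity is a fundamental property: relative entropy cannot be negative because it measures how different Q is from P.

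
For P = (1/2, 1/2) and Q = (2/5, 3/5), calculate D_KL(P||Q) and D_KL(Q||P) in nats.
D_KL(P||Q) = 0.0204, D_KL(Q||P) = 0.0201

KL divergence is not symmetric: D_KL(P||Q) ≠ D_KL(Q||P) in general.

D_KL(P||Q) = 0.0204 nats
D_KL(Q||P) = 0.0201 nats

No, they are not equal!

This asymmetry is why KL divergence is not a true distance metric.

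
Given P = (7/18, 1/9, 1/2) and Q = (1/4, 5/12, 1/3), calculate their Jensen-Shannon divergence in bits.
0.0910 bits

Jensen-Shannon divergence is:
JSD(P||Q) = 0.5 × D_KL(P||M) + 0.5 × D_KL(Q||M)
where M = 0.5 × (P + Q) is the mixture distribution.

M = 0.5 × (7/18, 1/9, 1/2) + 0.5 × (1/4, 5/12, 1/3) = (0.319444, 0.263889, 5/12)

D_KL(P||M) = 0.1032 bits
D_KL(Q||M) = 0.0788 bits

JSD(P||Q) = 0.5 × 0.1032 + 0.5 × 0.0788 = 0.0910 bits

Unlike KL divergence, JSD is symmetric and bounded: 0 ≤ JSD ≤ log(2).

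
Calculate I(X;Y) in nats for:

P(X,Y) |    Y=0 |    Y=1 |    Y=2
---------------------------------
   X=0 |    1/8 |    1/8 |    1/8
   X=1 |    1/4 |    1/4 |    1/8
0.0109 nats

Mutual information: I(X;Y) = H(X) + H(Y) - H(X,Y)

Marginals:
P(X) = (3/8, 5/8), H(X) = 0.6616 nats
P(Y) = (3/8, 3/8, 1/4), H(Y) = 1.0822 nats

Joint entropy: H(X,Y) = 1.7329 nats

I(X;Y) = 0.6616 + 1.0822 - 1.7329 = 0.0109 nats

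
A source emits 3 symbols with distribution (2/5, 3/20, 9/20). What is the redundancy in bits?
0.1272 bits

Redundancy measures how far a source is from maximum entropy:
R = H_max - H(X)

Maximum entropy for 3 symbols: H_max = log_2(3) = 1.5850 bits
Actual entropy: H(X) = 1.4577 bits
Redundancy: R = 1.5850 - 1.4577 = 0.1272 bits

This redundancy represents potential for compression: the source could be compressed by 0.1272 bits per symbol.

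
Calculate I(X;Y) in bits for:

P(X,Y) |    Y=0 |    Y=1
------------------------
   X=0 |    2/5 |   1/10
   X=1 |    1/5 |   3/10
0.1245 bits

Mutual information: I(X;Y) = H(X) + H(Y) - H(X,Y)

Marginals:
P(X) = (1/2, 1/2), H(X) = 1.0000 bits
P(Y) = (3/5, 2/5), H(Y) = 0.9710 bits

Joint entropy: H(X,Y) = 1.8464 bits

I(X;Y) = 1.0000 + 0.9710 - 1.8464 = 0.1245 bits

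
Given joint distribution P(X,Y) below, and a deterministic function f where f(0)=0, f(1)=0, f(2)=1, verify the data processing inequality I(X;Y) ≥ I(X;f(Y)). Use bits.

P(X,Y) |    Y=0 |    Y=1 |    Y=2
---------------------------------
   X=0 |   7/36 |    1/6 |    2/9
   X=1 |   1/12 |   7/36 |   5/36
I(X;Y) = 0.0284, I(X;f(Y)) = 0.0017, inequality holds: 0.0284 ≥ 0.0017

Data Processing Inequality: For any Markov chain X → Y → Z, we have I(X;Y) ≥ I(X;Z).

Here Z = f(Y) is a deterministic function of Y, forming X → Y → Z.

Original I(X;Y) = 0.0284 bits

After applying f:
P(X,Z) where Z=f(Y):
- P(X,Z=0) = P(X,Y=0) + P(X,Y=1)
- P(X,Z=1) = P(X,Y=2)

I(X;Z) = I(X;f(Y)) = 0.0017 bits

Verification: 0.0284 ≥ 0.0017 ✓

Information cannot be created by processing; the function f can only lose information about X.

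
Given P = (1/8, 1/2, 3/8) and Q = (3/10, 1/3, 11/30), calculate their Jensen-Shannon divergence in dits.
0.0117 dits

Jensen-Shannon divergence is:
JSD(P||Q) = 0.5 × D_KL(P||M) + 0.5 × D_KL(Q||M)
where M = 0.5 × (P + Q) is the mixture distribution.

M = 0.5 × (1/8, 1/2, 3/8) + 0.5 × (3/10, 1/3, 11/30) = (0.2125, 5/12, 0.370833)

D_KL(P||M) = 0.0126 dits
D_KL(Q||M) = 0.0108 dits

JSD(P||Q) = 0.5 × 0.0126 + 0.5 × 0.0108 = 0.0117 dits

Unlike KL divergence, JSD is symmetric and bounded: 0 ≤ JSD ≤ log(2).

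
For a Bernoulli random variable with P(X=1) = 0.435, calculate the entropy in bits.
0.9878 bits

The binary entropy function is:
H(p) = -p log(p) - (1-p) log(1-p)

H(0.435) = -0.435 × log_2(0.435) - 0.565 × log_2(0.565)
H(0.435) = 0.9878 bits

Note: Binary entropy is maximized at p=0.5 (H=1 bit) and minimized at p=0 or p=1 (H=0).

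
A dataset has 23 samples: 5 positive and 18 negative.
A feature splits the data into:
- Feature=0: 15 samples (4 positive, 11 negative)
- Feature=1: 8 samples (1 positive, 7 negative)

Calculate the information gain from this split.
0.0207 bits

Information Gain = H(Y) - H(Y|Feature)

Before split:
P(positive) = 5/23 = 0.2174
H(Y) = 0.7554 bits

After split:
Feature=0: H = 0.8366 bits (weight = 15/23)
Feature=1: H = 0.5436 bits (weight = 8/23)
H(Y|Feature) = (15/23)×0.8366 + (8/23)×0.5436 = 0.7347 bits

Information Gain = 0.7554 - 0.7347 = 0.0207 bits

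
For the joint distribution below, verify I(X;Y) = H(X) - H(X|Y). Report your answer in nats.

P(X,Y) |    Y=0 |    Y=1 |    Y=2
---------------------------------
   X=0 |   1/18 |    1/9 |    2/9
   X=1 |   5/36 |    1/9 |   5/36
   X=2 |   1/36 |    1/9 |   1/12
I(X;Y) = 0.0475 nats

Mutual information has multiple equivalent forms:
- I(X;Y) = H(X) - H(X|Y)
- I(X;Y) = H(Y) - H(Y|X)
- I(X;Y) = H(X) + H(Y) - H(X,Y)

Computing all quantities:
H(X) = 1.0688, H(Y) = 1.0609, H(X,Y) = 2.0822
H(X|Y) = 1.0213, H(Y|X) = 1.0134

Verification:
H(X) - H(X|Y) = 1.0688 - 1.0213 = 0.0475
H(Y) - H(Y|X) = 1.0609 - 1.0134 = 0.0475
H(X) + H(Y) - H(X,Y) = 1.0688 + 1.0609 - 2.0822 = 0.0475

All forms give I(X;Y) = 0.0475 nats. ✓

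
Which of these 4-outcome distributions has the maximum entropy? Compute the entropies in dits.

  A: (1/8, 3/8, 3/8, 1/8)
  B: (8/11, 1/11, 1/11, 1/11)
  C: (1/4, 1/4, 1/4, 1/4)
C

For a discrete distribution over n outcomes, entropy is maximized by the uniform distribution.

Computing entropies:
H(A) = 0.5452 dits
H(B) = 0.3846 dits
H(C) = 0.6021 dits

The uniform distribution (where all probabilities equal 1/4) achieves the maximum entropy of log_10(4) = 0.6021 dits.

Distribution C has the highest entropy.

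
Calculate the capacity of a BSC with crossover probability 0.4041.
0.0267 bits

For a binary symmetric channel (BSC) with error probability p:
Capacity C = 1 - H(p) bits per symbol

where H(p) = -p log₂(p) - (1-p) log₂(1-p) is the binary entropy function.

H(0.4041) = 0.9733 bits
C = 1 - 0.9733 = 0.0267 bits per symbol

This means we can reliably transmit up to 0.0267 bits of information per channel use.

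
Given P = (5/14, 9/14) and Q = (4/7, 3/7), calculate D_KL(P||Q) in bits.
0.1339 bits

KL divergence: D_KL(P||Q) = Σ p(x) log(p(x)/q(x))

Computing term by term:
  x=0: 5/14 × log_2[(5/14)/(4/7)] = 5/14 × -0.6781 = -0.2422
  x=1: 9/14 × log_2[(9/14)/(3/7)] = 9/14 × 0.5850 = 0.3760

D_KL(P||Q) = 0.1339 bits

Note: KL divergence is always non-negative and equals 0 iff P = Q.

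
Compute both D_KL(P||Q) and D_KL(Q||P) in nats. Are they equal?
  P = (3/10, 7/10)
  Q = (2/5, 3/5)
D_KL(P||Q) = 0.0216, D_KL(Q||P) = 0.0226

KL divergence is not symmetric: D_KL(P||Q) ≠ D_KL(Q||P) in general.

D_KL(P||Q) = 0.0216 nats
D_KL(Q||P) = 0.0226 nats

No, they are not equal!

This asymmetry is why KL divergence is not a true distance metric.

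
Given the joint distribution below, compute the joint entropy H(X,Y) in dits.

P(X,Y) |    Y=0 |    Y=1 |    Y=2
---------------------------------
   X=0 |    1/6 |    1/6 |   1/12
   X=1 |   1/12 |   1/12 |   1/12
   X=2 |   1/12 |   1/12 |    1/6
0.9287 dits

Joint entropy is H(X,Y) = -Σ_{x,y} p(x,y) log p(x,y).

Summing over all non-zero entries:
H(X,Y) = -[1/6·log_10(1/6) + 1/6·log_10(1/6) + 1/12·log_10(1/12) + 1/12·log_10(1/12) + 1/12·log_10(1/12) + 1/12·log_10(1/12) + 1/12·log_10(1/12) + 1/12·log_10(1/12) + 1/6·log_10(1/6)]
H(X,Y) = 0.9287 dits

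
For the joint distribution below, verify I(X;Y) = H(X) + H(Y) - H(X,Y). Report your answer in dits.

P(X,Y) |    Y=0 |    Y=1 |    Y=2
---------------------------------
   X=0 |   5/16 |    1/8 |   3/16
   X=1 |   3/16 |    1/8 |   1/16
I(X;Y) = 0.0073 dits

Mutual information has multiple equivalent forms:
- I(X;Y) = H(X) - H(X|Y)
- I(X;Y) = H(Y) - H(Y|X)
- I(X;Y) = H(X) + H(Y) - H(X,Y)

Computing all quantities:
H(X) = 0.2873, H(Y) = 0.4515, H(X,Y) = 0.7315
H(X|Y) = 0.2800, H(Y|X) = 0.4442

Verification:
H(X) - H(X|Y) = 0.2873 - 0.2800 = 0.0073
H(Y) - H(Y|X) = 0.4515 - 0.4442 = 0.0073
H(X) + H(Y) - H(X,Y) = 0.2873 + 0.4515 - 0.7315 = 0.0073

All forms give I(X;Y) = 0.0073 dits. ✓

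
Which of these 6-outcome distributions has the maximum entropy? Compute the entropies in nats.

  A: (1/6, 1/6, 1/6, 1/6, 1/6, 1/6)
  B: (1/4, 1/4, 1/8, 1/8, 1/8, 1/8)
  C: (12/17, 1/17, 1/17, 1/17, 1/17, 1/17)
A

For a discrete distribution over n outcomes, entropy is maximized by the uniform distribution.

Computing entropies:
H(A) = 1.7918 nats
H(B) = 1.7329 nats
H(C) = 1.0792 nats

The uniform distribution (where all probabilities equal 1/6) achieves the maximum entropy of log_e(6) = 1.7918 nats.

Distribution A has the highest entropy.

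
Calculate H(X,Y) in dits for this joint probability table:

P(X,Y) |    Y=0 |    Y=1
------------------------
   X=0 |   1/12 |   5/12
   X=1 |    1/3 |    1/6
0.5371 dits

Joint entropy is H(X,Y) = -Σ_{x,y} p(x,y) log p(x,y).

Summing over all non-zero entries:
H(X,Y) = -[1/12·log_10(1/12) + 5/12·log_10(5/12) + 1/3·log_10(1/3) + 1/6·log_10(1/6)]
H(X,Y) = 0.5371 dits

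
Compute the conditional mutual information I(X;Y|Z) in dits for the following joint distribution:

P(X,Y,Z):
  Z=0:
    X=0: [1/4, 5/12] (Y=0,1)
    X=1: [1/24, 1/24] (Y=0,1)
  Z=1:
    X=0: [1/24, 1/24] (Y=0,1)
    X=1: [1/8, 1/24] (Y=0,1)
0.0044 dits

Conditional mutual information: I(X;Y|Z) = H(X|Z) + H(Y|Z) - H(X,Y|Z)

H(Z) = 0.2442
H(X,Z) = 0.4269 → H(X|Z) = 0.1827
H(Y,Z) = 0.5310 → H(Y|Z) = 0.2868
H(X,Y,Z) = 0.7094 → H(X,Y|Z) = 0.4651

I(X;Y|Z) = 0.1827 + 0.2868 - 0.4651 = 0.0044 dits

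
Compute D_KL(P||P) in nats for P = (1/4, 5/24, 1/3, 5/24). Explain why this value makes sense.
0.0000 nats

KL divergence satisfies the Gibbs inequality: D_KL(P||Q) ≥ 0 for all distributions P, Q.

D_KL(P||Q) = Σ p(x) log(p(x)/q(x))
Each term is p(x) × log_e(p(x)/p(x)) = p(x) × log_e(1) = 0, so the sum is 0.
D_KL(P||Q) = 0.0000 nats

When P = Q, the KL divergence is exactly 0, as there is no 'divergence' between identical distributions.

This non-negativity is a fundamental property: relative entropy cannot be negative because it measures how different Q is from P.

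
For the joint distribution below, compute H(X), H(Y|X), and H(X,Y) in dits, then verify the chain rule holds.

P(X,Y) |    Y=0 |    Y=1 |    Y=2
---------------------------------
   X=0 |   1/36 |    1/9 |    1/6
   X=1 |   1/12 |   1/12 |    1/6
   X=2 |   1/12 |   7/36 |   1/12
H(X,Y) = 0.9067, H(X) = 0.4761, H(Y|X) = 0.4305 (all in dits)

Chain rule: H(X,Y) = H(X) + H(Y|X)

Left side — joint entropy directly:
H(X,Y) = -Σ p(x,y) log p(x,y) = 0.9067 dits

Right side — compute H(Y|X) from the conditional distributions:
P(X) = (11/36, 1/3, 13/36), so H(X) = 0.4761 dits
H(Y|X) = Σ_x P(X=x) · H(Y|X=x):
  P(Y|X=0) = (1/11, 4/11, 6/11), H(Y|X=0) = 0.3980, weight P(X=0) = 11/36
  P(Y|X=1) = (1/4, 1/4, 1/2), H(Y|X=1) = 0.4515, weight P(X=1) = 1/3
  P(Y|X=2) = (3/13, 7/13, 3/13), H(Y|X=2) = 0.4387, weight P(X=2) = 13/36
H(Y|X) = 0.4305 dits

H(X) + H(Y|X) = 0.4761 + 0.4305 = 0.9067 dits

Both sides equal 0.9067 dits. ✓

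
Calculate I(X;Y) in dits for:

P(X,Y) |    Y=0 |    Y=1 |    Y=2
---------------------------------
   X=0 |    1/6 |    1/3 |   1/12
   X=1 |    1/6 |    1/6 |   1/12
0.0062 dits

Mutual information: I(X;Y) = H(X) + H(Y) - H(X,Y)

Marginals:
P(X) = (7/12, 5/12), H(X) = 0.2950 dits
P(Y) = (1/3, 1/2, 1/6), H(Y) = 0.4392 dits

Joint entropy: H(X,Y) = 0.7280 dits

I(X;Y) = 0.2950 + 0.4392 - 0.7280 = 0.0062 dits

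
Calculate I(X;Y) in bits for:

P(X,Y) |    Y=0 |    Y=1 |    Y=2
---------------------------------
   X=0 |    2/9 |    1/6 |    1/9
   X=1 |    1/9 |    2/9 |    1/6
0.0410 bits

Mutual information: I(X;Y) = H(X) + H(Y) - H(X,Y)

Marginals:
P(X) = (1/2, 1/2), H(X) = 1.0000 bits
P(Y) = (1/3, 7/18, 5/18), H(Y) = 1.5715 bits

Joint entropy: H(X,Y) = 2.5305 bits

I(X;Y) = 1.0000 + 1.5715 - 2.5305 = 0.0410 bits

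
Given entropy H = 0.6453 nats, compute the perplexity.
1.9066

Perplexity is e^H (or exp(H) for natural log).

H = 0.6453 nats
Perplexity = e^0.6453 = 1.9066

Interpretation: The model's uncertainty is equivalent to choosing uniformly among 1.9 options.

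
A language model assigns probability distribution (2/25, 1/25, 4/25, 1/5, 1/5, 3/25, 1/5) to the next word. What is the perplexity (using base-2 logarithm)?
6.3225

Perplexity is 2^H (or exp(H) for natural log).

First, H = -Σ p log p = 2.6605 bits
Perplexity = 2^2.6605 = 6.3225

Interpretation: The model's uncertainty is equivalent to choosing uniformly among 6.3 options.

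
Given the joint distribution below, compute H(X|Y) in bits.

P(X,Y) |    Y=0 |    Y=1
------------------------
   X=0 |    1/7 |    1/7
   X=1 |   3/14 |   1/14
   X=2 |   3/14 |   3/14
1.5175 bits

Using the chain rule: H(X|Y) = H(X,Y) - H(Y)

First, compute H(X,Y) = 2.5027 bits

Marginal P(Y) = (4/7, 3/7)
H(Y) = 0.9852 bits

H(X|Y) = H(X,Y) - H(Y) = 2.5027 - 0.9852 = 1.5175 bits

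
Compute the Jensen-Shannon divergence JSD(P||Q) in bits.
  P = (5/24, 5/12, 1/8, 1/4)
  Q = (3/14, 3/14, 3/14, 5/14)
0.0393 bits

Jensen-Shannon divergence is:
JSD(P||Q) = 0.5 × D_KL(P||M) + 0.5 × D_KL(Q||M)
where M = 0.5 × (P + Q) is the mixture distribution.

M = 0.5 × (5/24, 5/12, 1/8, 1/4) + 0.5 × (3/14, 3/14, 3/14, 5/14) = (0.21131, 0.315476, 0.169643, 0.303571)

D_KL(P||M) = 0.0379 bits
D_KL(Q||M) = 0.0407 bits

JSD(P||Q) = 0.5 × 0.0379 + 0.5 × 0.0407 = 0.0393 bits

Unlike KL divergence, JSD is symmetric and bounded: 0 ≤ JSD ≤ log(2).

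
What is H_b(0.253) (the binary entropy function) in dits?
0.2456 dits

The binary entropy function is:
H(p) = -p log(p) - (1-p) log(1-p)

H(0.253) = -0.253 × log_10(0.253) - 0.747 × log_10(0.747)
H(0.253) = 0.2456 dits

Note: Binary entropy is maximized at p=0.5 (H=1 bit) and minimized at p=0 or p=1 (H=0).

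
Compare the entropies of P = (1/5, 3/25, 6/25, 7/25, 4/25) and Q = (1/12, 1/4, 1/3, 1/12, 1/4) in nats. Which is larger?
P

Computing entropies in nats:
H(P) = 1.5685
H(Q) = 1.4735

Distribution P has higher entropy.

Intuition: The distribution closer to uniform (more spread out) has higher entropy.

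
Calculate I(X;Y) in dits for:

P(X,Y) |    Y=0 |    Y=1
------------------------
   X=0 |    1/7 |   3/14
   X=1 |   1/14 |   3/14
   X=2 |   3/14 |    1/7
0.0180 dits

Mutual information: I(X;Y) = H(X) + H(Y) - H(X,Y)

Marginals:
P(X) = (5/14, 2/7, 5/14), H(X) = 0.4748 dits
P(Y) = (3/7, 4/7), H(Y) = 0.2966 dits

Joint entropy: H(X,Y) = 0.7534 dits

I(X;Y) = 0.4748 + 0.2966 - 0.7534 = 0.0180 dits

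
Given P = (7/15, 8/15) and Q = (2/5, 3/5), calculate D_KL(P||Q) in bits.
0.0132 bits

KL divergence: D_KL(P||Q) = Σ p(x) log(p(x)/q(x))

Computing term by term:
  x=0: 7/15 × log_2[(7/15)/(2/5)] = 7/15 × 0.2224 = 0.1038
  x=1: 8/15 × log_2[(8/15)/(3/5)] = 8/15 × -0.1699 = -0.0906

D_KL(P||Q) = 0.0132 bits

Note: KL divergence is always non-negative and equals 0 iff P = Q.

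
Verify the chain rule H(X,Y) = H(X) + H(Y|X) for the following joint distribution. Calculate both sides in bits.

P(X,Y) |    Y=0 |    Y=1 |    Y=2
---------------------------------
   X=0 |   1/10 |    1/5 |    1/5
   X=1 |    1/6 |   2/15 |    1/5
H(X,Y) = 2.5438, H(X) = 1.0000, H(Y|X) = 1.5438 (all in bits)

Chain rule: H(X,Y) = H(X) + H(Y|X)

Left side — joint entropy directly:
H(X,Y) = -Σ p(x,y) log p(x,y) = 2.5438 bits

Right side — compute H(Y|X) from the conditional distributions:
P(X) = (1/2, 1/2), so H(X) = 1.0000 bits
H(Y|X) = Σ_x P(X=x) · H(Y|X=x):
  P(Y|X=0) = (1/5, 2/5, 2/5), H(Y|X=0) = 1.5219, weight P(X=0) = 1/2
  P(Y|X=1) = (1/3, 4/15, 2/5), H(Y|X=1) = 1.5656, weight P(X=1) = 1/2
H(Y|X) = 1.5438 bits

H(X) + H(Y|X) = 1.0000 + 1.5438 = 2.5438 bits

Both sides equal 2.5438 bits. ✓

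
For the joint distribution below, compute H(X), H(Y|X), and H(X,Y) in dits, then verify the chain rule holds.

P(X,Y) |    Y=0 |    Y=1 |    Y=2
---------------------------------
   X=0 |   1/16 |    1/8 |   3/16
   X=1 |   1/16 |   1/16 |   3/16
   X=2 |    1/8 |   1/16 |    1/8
H(X,Y) = 0.9123, H(X) = 0.4755, H(Y|X) = 0.4369 (all in dits)

Chain rule: H(X,Y) = H(X) + H(Y|X)

Left side — joint entropy directly:
H(X,Y) = -Σ p(x,y) log p(x,y) = 0.9123 dits

Right side — compute H(Y|X) from the conditional distributions:
P(X) = (3/8, 5/16, 5/16), so H(X) = 0.4755 dits
H(Y|X) = Σ_x P(X=x) · H(Y|X=x):
  P(Y|X=0) = (1/6, 1/3, 1/2), H(Y|X=0) = 0.4392, weight P(X=0) = 3/8
  P(Y|X=1) = (1/5, 1/5, 3/5), H(Y|X=1) = 0.4127, weight P(X=1) = 5/16
  P(Y|X=2) = (2/5, 1/5, 2/5), H(Y|X=2) = 0.4581, weight P(X=2) = 5/16
H(Y|X) = 0.4369 dits

H(X) + H(Y|X) = 0.4755 + 0.4369 = 0.9123 dits

Both sides equal 0.9123 dits. ✓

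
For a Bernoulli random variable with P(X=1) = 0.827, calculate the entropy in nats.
0.4606 nats

The binary entropy function is:
H(p) = -p log(p) - (1-p) log(1-p)

H(0.827) = -0.827 × log_e(0.827) - 0.173 × log_e(0.173)
H(0.827) = 0.4606 nats

Note: Binary entropy is maximized at p=0.5 (H=1 bit) and minimized at p=0 or p=1 (H=0).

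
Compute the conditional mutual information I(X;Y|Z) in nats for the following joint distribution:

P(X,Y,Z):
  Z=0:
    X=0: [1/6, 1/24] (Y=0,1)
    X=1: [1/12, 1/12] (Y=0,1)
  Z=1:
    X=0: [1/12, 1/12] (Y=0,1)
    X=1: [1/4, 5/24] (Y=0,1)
0.0194 nats

Conditional mutual information: I(X;Y|Z) = H(X|Z) + H(Y|Z) - H(X,Y|Z)

H(Z) = 0.6616
H(X,Z) = 1.2816 → H(X|Z) = 0.6201
H(Y,Z) = 1.3321 → H(Y|Z) = 0.6705
H(X,Y,Z) = 1.9327 → H(X,Y|Z) = 1.2712

I(X;Y|Z) = 0.6201 + 0.6705 - 1.2712 = 0.0194 nats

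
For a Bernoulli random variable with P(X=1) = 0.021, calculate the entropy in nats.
0.1019 nats

The binary entropy function is:
H(p) = -p log(p) - (1-p) log(1-p)

H(0.021) = -0.021 × log_e(0.021) - 0.979 × log_e(0.979)
H(0.021) = 0.1019 nats

Note: Binary entropy is maximized at p=0.5 (H=1 bit) and minimized at p=0 or p=1 (H=0).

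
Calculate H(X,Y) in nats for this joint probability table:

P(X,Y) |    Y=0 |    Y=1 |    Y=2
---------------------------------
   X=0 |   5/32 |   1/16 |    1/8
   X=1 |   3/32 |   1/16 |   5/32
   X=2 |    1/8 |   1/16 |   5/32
2.1318 nats

Joint entropy is H(X,Y) = -Σ_{x,y} p(x,y) log p(x,y).

Summing over all non-zero entries:
H(X,Y) = -[5/32·log_e(5/32) + 1/16·log_e(1/16) + 1/8·log_e(1/8) + 3/32·log_e(3/32) + 1/16·log_e(1/16) + 5/32·log_e(5/32) + 1/8·log_e(1/8) + 1/16·log_e(1/16) + 5/32·log_e(5/32)]
H(X,Y) = 2.1318 nats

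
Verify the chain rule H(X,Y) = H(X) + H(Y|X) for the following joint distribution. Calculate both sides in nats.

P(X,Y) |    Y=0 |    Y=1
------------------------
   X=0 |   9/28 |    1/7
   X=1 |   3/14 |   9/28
H(X,Y) = 1.3377, H(X) = 0.6906, H(Y|X) = 0.6471 (all in nats)

Chain rule: H(X,Y) = H(X) + H(Y|X)

Left side — joint entropy directly:
H(X,Y) = -Σ p(x,y) log p(x,y) = 1.3377 nats

Right side — compute H(Y|X) from the conditional distributions:
P(X) = (13/28, 15/28), so H(X) = 0.6906 nats
H(Y|X) = Σ_x P(X=x) · H(Y|X=x):
  P(Y|X=0) = (9/13, 4/13), H(Y|X=0) = 0.6172, weight P(X=0) = 13/28
  P(Y|X=1) = (2/5, 3/5), H(Y|X=1) = 0.6730, weight P(X=1) = 15/28
H(Y|X) = 0.6471 nats

H(X) + H(Y|X) = 0.6906 + 0.6471 = 1.3377 nats

Both sides equal 1.3377 nats. ✓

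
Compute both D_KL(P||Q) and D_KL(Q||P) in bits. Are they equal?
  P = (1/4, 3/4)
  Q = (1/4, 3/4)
D_KL(P||Q) = 0.0000, D_KL(Q||P) = 0.0000

KL divergence is not symmetric: D_KL(P||Q) ≠ D_KL(Q||P) in general.

D_KL(P||Q) = 0.0000 bits
D_KL(Q||P) = 0.0000 bits

In this case they happen to be equal (to 4 decimal places).

This asymmetry is why KL divergence is not a true distance metric.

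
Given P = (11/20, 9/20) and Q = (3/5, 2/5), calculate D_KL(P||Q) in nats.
0.0051 nats

KL divergence: D_KL(P||Q) = Σ p(x) log(p(x)/q(x))

Computing term by term:
  x=0: 11/20 × log_e[(11/20)/(3/5)] = 11/20 × -0.0870 = -0.0479
  x=1: 9/20 × log_e[(9/20)/(2/5)] = 9/20 × 0.1178 = 0.0530

D_KL(P||Q) = 0.0051 nats

Note: KL divergence is always non-negative and equals 0 iff P = Q.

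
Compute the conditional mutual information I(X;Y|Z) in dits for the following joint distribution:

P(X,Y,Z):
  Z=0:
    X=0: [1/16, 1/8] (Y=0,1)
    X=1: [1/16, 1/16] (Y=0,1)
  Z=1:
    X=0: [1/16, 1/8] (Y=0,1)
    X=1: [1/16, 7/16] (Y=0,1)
0.0098 dits

Conditional mutual information: I(X;Y|Z) = H(X|Z) + H(Y|Z) - H(X,Y|Z)

H(Z) = 0.2697
H(X,Z) = 0.5360 → H(X|Z) = 0.2663
H(Y,Z) = 0.5026 → H(Y|Z) = 0.2329
H(X,Y,Z) = 0.7591 → H(X,Y|Z) = 0.4894

I(X;Y|Z) = 0.2663 + 0.2329 - 0.4894 = 0.0098 dits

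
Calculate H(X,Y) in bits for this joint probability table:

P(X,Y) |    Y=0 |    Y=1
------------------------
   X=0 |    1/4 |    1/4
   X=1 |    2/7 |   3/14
1.9926 bits

Joint entropy is H(X,Y) = -Σ_{x,y} p(x,y) log p(x,y).

Summing over all non-zero entries:
H(X,Y) = -[1/4·log_2(1/4) + 1/4·log_2(1/4) + 2/7·log_2(2/7) + 3/14·log_2(3/14)]
H(X,Y) = 1.9926 bits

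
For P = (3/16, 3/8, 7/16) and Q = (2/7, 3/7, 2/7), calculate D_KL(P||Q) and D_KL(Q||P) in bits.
D_KL(P||Q) = 0.0828, D_KL(Q||P) = 0.0806

KL divergence is not symmetric: D_KL(P||Q) ≠ D_KL(Q||P) in general.

D_KL(P||Q) = 0.0828 bits
D_KL(Q||P) = 0.0806 bits

No, they are not equal!

This asymmetry is why KL divergence is not a true distance metric.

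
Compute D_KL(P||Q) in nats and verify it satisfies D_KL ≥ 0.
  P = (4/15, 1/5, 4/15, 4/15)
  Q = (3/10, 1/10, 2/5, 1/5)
0.0758 nats

KL divergence satisfies the Gibbs inequality: D_KL(P||Q) ≥ 0 for all distributions P, Q.

D_KL(P||Q) = Σ p(x) log(p(x)/q(x))
Term by term:
  x=0: 4/15 × log_e[(4/15)/(3/10)] = -0.0314
  x=1: 1/5 × log_e[(1/5)/(1/10)] = 0.1386
  x=2: 4/15 × log_e[(4/15)/(2/5)] = -0.1081
  x=3: 4/15 × log_e[(4/15)/(1/5)] = 0.0767
D_KL(P||Q) = 0.0758 nats

D_KL(P||Q) = 0.0758 ≥ 0 ✓

This non-negativity is a fundamental property: relative entropy cannot be negative because it measures how different Q is from P.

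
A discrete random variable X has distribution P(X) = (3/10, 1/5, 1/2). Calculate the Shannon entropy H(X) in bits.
1.4855 bits

Shannon entropy is H(X) = -Σ p(x) log p(x).

For P = (3/10, 1/5, 1/2):
H = -3/10 × log_2(3/10) -1/5 × log_2(1/5) -1/2 × log_2(1/2)
H = 1.4855 bits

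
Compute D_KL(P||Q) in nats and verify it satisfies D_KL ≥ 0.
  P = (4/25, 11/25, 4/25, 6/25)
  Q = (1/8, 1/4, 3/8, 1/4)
0.1422 nats

KL divergence satisfies the Gibbs inequality: D_KL(P||Q) ≥ 0 for all distributions P, Q.

D_KL(P||Q) = Σ p(x) log(p(x)/q(x))
Term by term:
  x=0: 4/25 × log_e[(4/25)/(1/8)] = 0.0395
  x=1: 11/25 × log_e[(11/25)/(1/4)] = 0.2487
  x=2: 4/25 × log_e[(4/25)/(3/8)] = -0.1363
  x=3: 6/25 × log_e[(6/25)/(1/4)] = -0.0098
D_KL(P||Q) = 0.1422 nats

D_KL(P||Q) = 0.1422 ≥ 0 ✓

This non-negativity is a fundamental property: relative entropy cannot be negative because it measures how different Q is from P.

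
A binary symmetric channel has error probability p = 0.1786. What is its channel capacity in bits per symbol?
0.3230 bits

For a binary symmetric channel (BSC) with error probability p:
Capacity C = 1 - H(p) bits per symbol

where H(p) = -p log₂(p) - (1-p) log₂(1-p) is the binary entropy function.

H(0.1786) = 0.6770 bits
C = 1 - 0.6770 = 0.3230 bits per symbol

This means we can reliably transmit up to 0.3230 bits of information per channel use.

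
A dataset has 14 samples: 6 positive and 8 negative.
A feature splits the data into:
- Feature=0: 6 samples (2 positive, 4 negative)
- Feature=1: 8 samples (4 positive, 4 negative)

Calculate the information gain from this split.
0.0202 bits

Information Gain = H(Y) - H(Y|Feature)

Before split:
P(positive) = 6/14 = 0.4286
H(Y) = 0.9852 bits

After split:
Feature=0: H = 0.9183 bits (weight = 6/14)
Feature=1: H = 1.0000 bits (weight = 8/14)
H(Y|Feature) = (6/14)×0.9183 + (8/14)×1.0000 = 0.9650 bits

Information Gain = 0.9852 - 0.9650 = 0.0202 bits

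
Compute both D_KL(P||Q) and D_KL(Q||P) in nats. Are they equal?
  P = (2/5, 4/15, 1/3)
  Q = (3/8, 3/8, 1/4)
D_KL(P||Q) = 0.0308, D_KL(Q||P) = 0.0317

KL divergence is not symmetric: D_KL(P||Q) ≠ D_KL(Q||P) in general.

D_KL(P||Q) = 0.0308 nats
D_KL(Q||P) = 0.0317 nats

No, they are not equal!

This asymmetry is why KL divergence is not a true distance metric.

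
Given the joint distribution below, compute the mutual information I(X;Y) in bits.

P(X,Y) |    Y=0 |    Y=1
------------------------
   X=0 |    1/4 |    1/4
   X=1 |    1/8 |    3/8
0.0488 bits

Mutual information: I(X;Y) = H(X) + H(Y) - H(X,Y)

Marginals:
P(X) = (1/2, 1/2), H(X) = 1.0000 bits
P(Y) = (3/8, 5/8), H(Y) = 0.9544 bits

Joint entropy: H(X,Y) = 1.9056 bits

I(X;Y) = 1.0000 + 0.9544 - 1.9056 = 0.0488 bits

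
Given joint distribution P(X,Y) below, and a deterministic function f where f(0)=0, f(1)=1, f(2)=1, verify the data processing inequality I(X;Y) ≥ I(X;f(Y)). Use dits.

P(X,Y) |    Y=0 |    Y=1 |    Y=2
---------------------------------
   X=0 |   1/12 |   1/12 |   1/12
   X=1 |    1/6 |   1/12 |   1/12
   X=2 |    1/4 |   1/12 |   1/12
I(X;Y) = 0.0098, I(X;f(Y)) = 0.0098, inequality holds: 0.0098 ≥ 0.0098

Data Processing Inequality: For any Markov chain X → Y → Z, we have I(X;Y) ≥ I(X;Z).

Here Z = f(Y) is a deterministic function of Y, forming X → Y → Z.

Original I(X;Y) = 0.0098 dits

After applying f:
P(X,Z) where Z=f(Y):
- P(X,Z=0) = P(X,Y=0)
- P(X,Z=1) = P(X,Y=1) + P(X,Y=2)

I(X;Z) = I(X;f(Y)) = 0.0098 dits

Verification: 0.0098 ≥ 0.0098 ✓

Information cannot be created by processing; the function f can only lose information about X.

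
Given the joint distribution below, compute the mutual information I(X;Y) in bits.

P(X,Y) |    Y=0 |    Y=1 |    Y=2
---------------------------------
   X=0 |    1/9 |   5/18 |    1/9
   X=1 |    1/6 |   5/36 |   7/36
0.0587 bits

Mutual information: I(X;Y) = H(X) + H(Y) - H(X,Y)

Marginals:
P(X) = (1/2, 1/2), H(X) = 1.0000 bits
P(Y) = (5/18, 5/12, 11/36), H(Y) = 1.5622 bits

Joint entropy: H(X,Y) = 2.5035 bits

I(X;Y) = 1.0000 + 1.5622 - 2.5035 = 0.0587 bits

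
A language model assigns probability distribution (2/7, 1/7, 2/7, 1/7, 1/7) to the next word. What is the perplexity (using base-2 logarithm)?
4.7107

Perplexity is 2^H (or exp(H) for natural log).

First, H = -Σ p log p = 2.2359 bits
Perplexity = 2^2.2359 = 4.7107

Interpretation: The model's uncertainty is equivalent to choosing uniformly among 4.7 options.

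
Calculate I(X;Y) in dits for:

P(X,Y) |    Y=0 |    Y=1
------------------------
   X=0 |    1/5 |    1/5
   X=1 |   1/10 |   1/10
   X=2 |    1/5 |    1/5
0.0000 dits

Mutual information: I(X;Y) = H(X) + H(Y) - H(X,Y)

Marginals:
P(X) = (2/5, 1/5, 2/5), H(X) = 0.4581 dits
P(Y) = (1/2, 1/2), H(Y) = 0.3010 dits

Joint entropy: H(X,Y) = 0.7592 dits

I(X;Y) = 0.4581 + 0.3010 - 0.7592 = 0.0000 dits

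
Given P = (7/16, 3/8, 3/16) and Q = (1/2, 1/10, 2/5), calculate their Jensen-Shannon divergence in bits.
0.0910 bits

Jensen-Shannon divergence is:
JSD(P||Q) = 0.5 × D_KL(P||M) + 0.5 × D_KL(Q||M)
where M = 0.5 × (P + Q) is the mixture distribution.

M = 0.5 × (7/16, 3/8, 3/16) + 0.5 × (1/2, 1/10, 2/5) = (15/32, 0.2375, 0.29375)

D_KL(P||M) = 0.0821 bits
D_KL(Q||M) = 0.0999 bits

JSD(P||Q) = 0.5 × 0.0821 + 0.5 × 0.0999 = 0.0910 bits

Unlike KL divergence, JSD is symmetric and bounded: 0 ≤ JSD ≤ log(2).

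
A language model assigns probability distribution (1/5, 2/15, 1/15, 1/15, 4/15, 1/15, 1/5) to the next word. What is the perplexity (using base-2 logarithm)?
6.0891

Perplexity is 2^H (or exp(H) for natural log).

First, H = -Σ p log p = 2.6062 bits
Perplexity = 2^2.6062 = 6.0891

Interpretation: The model's uncertainty is equivalent to choosing uniformly among 6.1 options.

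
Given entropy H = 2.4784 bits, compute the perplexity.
5.5728

Perplexity is 2^H (or exp(H) for natural log).

H = 2.4784 bits
Perplexity = 2^2.4784 = 5.5728

Interpretation: The model's uncertainty is equivalent to choosing uniformly among 5.6 options.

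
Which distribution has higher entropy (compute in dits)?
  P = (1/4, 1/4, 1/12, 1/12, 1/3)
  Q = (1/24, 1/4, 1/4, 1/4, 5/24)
Q

Computing entropies in dits:
H(P) = 0.6399
H(Q) = 0.6510

Distribution Q has higher entropy.

Intuition: The distribution closer to uniform (more spread out) has higher entropy.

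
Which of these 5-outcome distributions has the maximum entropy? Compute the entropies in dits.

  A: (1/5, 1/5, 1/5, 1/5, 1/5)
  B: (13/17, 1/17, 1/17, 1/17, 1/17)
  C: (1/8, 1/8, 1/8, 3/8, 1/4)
A

For a discrete distribution over n outcomes, entropy is maximized by the uniform distribution.

Computing entropies:
H(A) = 0.6990 dits
H(B) = 0.3786 dits
H(C) = 0.6489 dits

The uniform distribution (where all probabilities equal 1/5) achieves the maximum entropy of log_10(5) = 0.6990 dits.

Distribution A has the highest entropy.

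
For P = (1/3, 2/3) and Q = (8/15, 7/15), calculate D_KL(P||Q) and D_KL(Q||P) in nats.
D_KL(P||Q) = 0.0811, D_KL(Q||P) = 0.0842

KL divergence is not symmetric: D_KL(P||Q) ≠ D_KL(Q||P) in general.

D_KL(P||Q) = 0.0811 nats
D_KL(Q||P) = 0.0842 nats

No, they are not equal!

This asymmetry is why KL divergence is not a true distance metric.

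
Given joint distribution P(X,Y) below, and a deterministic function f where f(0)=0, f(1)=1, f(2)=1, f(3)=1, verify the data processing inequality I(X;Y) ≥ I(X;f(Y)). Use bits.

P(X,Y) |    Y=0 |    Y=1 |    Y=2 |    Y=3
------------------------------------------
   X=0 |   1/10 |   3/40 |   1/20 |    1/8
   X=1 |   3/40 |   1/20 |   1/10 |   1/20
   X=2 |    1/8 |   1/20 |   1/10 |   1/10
I(X;Y) = 0.0426, I(X;f(Y)) = 0.0024, inequality holds: 0.0426 ≥ 0.0024

Data Processing Inequality: For any Markov chain X → Y → Z, we have I(X;Y) ≥ I(X;Z).

Here Z = f(Y) is a deterministic function of Y, forming X → Y → Z.

Original I(X;Y) = 0.0426 bits

After applying f:
P(X,Z) where Z=f(Y):
- P(X,Z=0) = P(X,Y=0)
- P(X,Z=1) = P(X,Y=1) + P(X,Y=2) + P(X,Y=3)

I(X;Z) = I(X;f(Y)) = 0.0024 bits

Verification: 0.0426 ≥ 0.0024 ✓

Information cannot be created by processing; the function f can only lose information about X.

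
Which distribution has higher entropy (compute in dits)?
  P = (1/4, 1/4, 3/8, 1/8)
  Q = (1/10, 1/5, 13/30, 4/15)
P

Computing entropies in dits:
H(P) = 0.5737
H(Q) = 0.5502

Distribution P has higher entropy.

Intuition: The distribution closer to uniform (more spread out) has higher entropy.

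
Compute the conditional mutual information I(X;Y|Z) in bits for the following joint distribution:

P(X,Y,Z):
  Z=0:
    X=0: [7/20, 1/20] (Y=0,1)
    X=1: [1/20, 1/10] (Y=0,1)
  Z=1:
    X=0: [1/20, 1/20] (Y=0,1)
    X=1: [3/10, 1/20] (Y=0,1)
0.1466 bits

Conditional mutual information: I(X;Y|Z) = H(X|Z) + H(Y|Z) - H(X,Y|Z)

H(Z) = 0.9928
H(X,Z) = 1.8016 → H(X|Z) = 0.8088
H(Y,Z) = 1.8016 → H(Y|Z) = 0.8088
H(X,Y,Z) = 2.4639 → H(X,Y|Z) = 1.4711

I(X;Y|Z) = 0.8088 + 0.8088 - 1.4711 = 0.1466 bits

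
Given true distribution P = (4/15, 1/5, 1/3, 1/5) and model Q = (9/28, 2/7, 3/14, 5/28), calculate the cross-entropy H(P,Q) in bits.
2.0360 bits

Cross-entropy: H(P,Q) = -Σ p(x) log q(x)

Alternatively: H(P,Q) = H(P) + D_KL(P||Q)
H(P) = 1.9656 bits
D_KL(P||Q) = 0.0704 bits

H(P,Q) = 1.9656 + 0.0704 = 2.0360 bits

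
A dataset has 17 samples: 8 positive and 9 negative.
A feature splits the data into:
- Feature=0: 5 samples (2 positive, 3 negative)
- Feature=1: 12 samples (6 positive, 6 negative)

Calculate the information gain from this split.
0.0060 bits

Information Gain = H(Y) - H(Y|Feature)

Before split:
P(positive) = 8/17 = 0.4706
H(Y) = 0.9975 bits

After split:
Feature=0: H = 0.9710 bits (weight = 5/17)
Feature=1: H = 1.0000 bits (weight = 12/17)
H(Y|Feature) = (5/17)×0.9710 + (12/17)×1.0000 = 0.9915 bits

Information Gain = 0.9975 - 0.9915 = 0.0060 bits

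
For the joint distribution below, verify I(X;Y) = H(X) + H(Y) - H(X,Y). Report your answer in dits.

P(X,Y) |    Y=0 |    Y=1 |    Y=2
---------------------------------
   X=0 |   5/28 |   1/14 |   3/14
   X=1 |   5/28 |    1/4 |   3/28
I(X;Y) = 0.0296 dits

Mutual information has multiple equivalent forms:
- I(X;Y) = H(X) - H(X|Y)
- I(X;Y) = H(Y) - H(Y|X)
- I(X;Y) = H(X) + H(Y) - H(X,Y)

Computing all quantities:
H(X) = 0.2999, H(Y) = 0.4766, H(X,Y) = 0.7469
H(X|Y) = 0.2703, H(Y|X) = 0.4470

Verification:
H(X) - H(X|Y) = 0.2999 - 0.2703 = 0.0296
H(Y) - H(Y|X) = 0.4766 - 0.4470 = 0.0296
H(X) + H(Y) - H(X,Y) = 0.2999 + 0.4766 - 0.7469 = 0.0296

All forms give I(X;Y) = 0.0296 dits. ✓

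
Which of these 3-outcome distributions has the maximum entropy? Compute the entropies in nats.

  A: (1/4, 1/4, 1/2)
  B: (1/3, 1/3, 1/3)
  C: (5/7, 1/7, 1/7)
B

For a discrete distribution over n outcomes, entropy is maximized by the uniform distribution.

Computing entropies:
H(A) = 1.0397 nats
H(B) = 1.0986 nats
H(C) = 0.7963 nats

The uniform distribution (where all probabilities equal 1/3) achieves the maximum entropy of log_e(3) = 1.0986 nats.

Distribution B has the highest entropy.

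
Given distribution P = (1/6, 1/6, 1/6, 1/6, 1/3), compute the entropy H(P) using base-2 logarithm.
2.2516 bits

Shannon entropy is H(X) = -Σ p(x) log p(x).

For P = (1/6, 1/6, 1/6, 1/6, 1/3):
H = -1/6 × log_2(1/6) -1/6 × log_2(1/6) -1/6 × log_2(1/6) -1/6 × log_2(1/6) -1/3 × log_2(1/3)
H = 2.2516 bits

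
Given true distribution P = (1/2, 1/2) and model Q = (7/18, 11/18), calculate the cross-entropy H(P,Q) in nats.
0.7185 nats

Cross-entropy: H(P,Q) = -Σ p(x) log q(x)

Alternatively: H(P,Q) = H(P) + D_KL(P||Q)
H(P) = 0.6931 nats
D_KL(P||Q) = 0.0253 nats

H(P,Q) = 0.6931 + 0.0253 = 0.7185 nats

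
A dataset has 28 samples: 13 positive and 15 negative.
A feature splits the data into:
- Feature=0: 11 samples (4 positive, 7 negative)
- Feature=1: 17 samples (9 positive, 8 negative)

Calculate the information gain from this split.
0.0192 bits

Information Gain = H(Y) - H(Y|Feature)

Before split:
P(positive) = 13/28 = 0.4643
H(Y) = 0.9963 bits

After split:
Feature=0: H = 0.9457 bits (weight = 11/28)
Feature=1: H = 0.9975 bits (weight = 17/28)
H(Y|Feature) = (11/28)×0.9457 + (17/28)×0.9975 = 0.9771 bits

Information Gain = 0.9963 - 0.9771 = 0.0192 bits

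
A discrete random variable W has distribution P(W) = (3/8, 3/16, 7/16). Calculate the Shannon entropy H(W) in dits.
0.4531 dits

Shannon entropy is H(X) = -Σ p(x) log p(x).

For P = (3/8, 3/16, 7/16):
H = -3/8 × log_10(3/8) -3/16 × log_10(3/16) -7/16 × log_10(7/16)
H = 0.4531 dits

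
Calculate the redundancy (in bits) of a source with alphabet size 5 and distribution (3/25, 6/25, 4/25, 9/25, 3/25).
0.1400 bits

Redundancy measures how far a source is from maximum entropy:
R = H_max - H(X)

Maximum entropy for 5 symbols: H_max = log_2(5) = 2.3219 bits
Actual entropy: H(X) = 2.1819 bits
Redundancy: R = 2.3219 - 2.1819 = 0.1400 bits

This redundancy represents potential for compression: the source could be compressed by 0.1400 bits per symbol.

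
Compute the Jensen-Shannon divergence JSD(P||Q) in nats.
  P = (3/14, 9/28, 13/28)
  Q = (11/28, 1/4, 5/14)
0.0191 nats

Jensen-Shannon divergence is:
JSD(P||Q) = 0.5 × D_KL(P||M) + 0.5 × D_KL(Q||M)
where M = 0.5 × (P + Q) is the mixture distribution.

M = 0.5 × (3/14, 9/28, 13/28) + 0.5 × (11/28, 1/4, 5/14) = (0.303571, 2/7, 0.410714)

D_KL(P||M) = 0.0201 nats
D_KL(Q||M) = 0.0180 nats

JSD(P||Q) = 0.5 × 0.0201 + 0.5 × 0.0180 = 0.0191 nats

Unlike KL divergence, JSD is symmetric and bounded: 0 ≤ JSD ≤ log(2).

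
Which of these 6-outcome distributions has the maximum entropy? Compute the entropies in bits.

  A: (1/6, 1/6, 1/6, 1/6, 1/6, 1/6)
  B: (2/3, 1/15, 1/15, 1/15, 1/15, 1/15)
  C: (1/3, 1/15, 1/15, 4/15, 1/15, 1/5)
A

For a discrete distribution over n outcomes, entropy is maximized by the uniform distribution.

Computing entropies:
H(A) = 2.5850 bits
H(B) = 1.6923 bits
H(C) = 2.2826 bits

The uniform distribution (where all probabilities equal 1/6) achieves the maximum entropy of log_2(6) = 2.5850 bits.

Distribution A has the highest entropy.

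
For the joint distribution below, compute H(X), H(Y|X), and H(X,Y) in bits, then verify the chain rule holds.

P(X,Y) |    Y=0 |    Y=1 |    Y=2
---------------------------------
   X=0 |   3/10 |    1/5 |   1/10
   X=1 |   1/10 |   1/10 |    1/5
H(X,Y) = 2.4464, H(X) = 0.9710, H(Y|X) = 1.4755 (all in bits)

Chain rule: H(X,Y) = H(X) + H(Y|X)

Left side — joint entropy directly:
H(X,Y) = -Σ p(x,y) log p(x,y) = 2.4464 bits

Right side — compute H(Y|X) from the conditional distributions:
P(X) = (3/5, 2/5), so H(X) = 0.9710 bits
H(Y|X) = Σ_x P(X=x) · H(Y|X=x):
  P(Y|X=0) = (1/2, 1/3, 1/6), H(Y|X=0) = 1.4591, weight P(X=0) = 3/5
  P(Y|X=1) = (1/4, 1/4, 1/2), H(Y|X=1) = 1.5000, weight P(X=1) = 2/5
H(Y|X) = 1.4755 bits

H(X) + H(Y|X) = 0.9710 + 1.4755 = 2.4464 bits

Both sides equal 2.4464 bits. ✓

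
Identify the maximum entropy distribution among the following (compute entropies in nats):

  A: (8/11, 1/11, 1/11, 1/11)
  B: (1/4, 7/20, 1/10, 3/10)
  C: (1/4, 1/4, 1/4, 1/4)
C

For a discrete distribution over n outcomes, entropy is maximized by the uniform distribution.

Computing entropies:
H(A) = 0.8856 nats
H(B) = 1.3055 nats
H(C) = 1.3863 nats

The uniform distribution (where all probabilities equal 1/4) achieves the maximum entropy of log_e(4) = 1.3863 nats.

Distribution C has the highest entropy.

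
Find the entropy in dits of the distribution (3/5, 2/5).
0.2923 dits

Shannon entropy is H(X) = -Σ p(x) log p(x).

For P = (3/5, 2/5):
H = -3/5 × log_10(3/5) -2/5 × log_10(2/5)
H = 0.2923 dits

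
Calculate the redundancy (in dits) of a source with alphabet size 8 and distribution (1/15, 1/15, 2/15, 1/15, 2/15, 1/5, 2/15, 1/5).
0.0383 dits

Redundancy measures how far a source is from maximum entropy:
R = H_max - H(X)

Maximum entropy for 8 symbols: H_max = log_10(8) = 0.9031 dits
Actual entropy: H(X) = 0.8648 dits
Redundancy: R = 0.9031 - 0.8648 = 0.0383 dits

This redundancy represents potential for compression: the source could be compressed by 0.0383 dits per symbol.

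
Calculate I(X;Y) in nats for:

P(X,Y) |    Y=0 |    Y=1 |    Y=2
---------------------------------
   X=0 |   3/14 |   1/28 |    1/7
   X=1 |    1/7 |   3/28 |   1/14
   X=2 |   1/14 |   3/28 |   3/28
0.0643 nats

Mutual information: I(X;Y) = H(X) + H(Y) - H(X,Y)

Marginals:
P(X) = (11/28, 9/28, 2/7), H(X) = 1.0898 nats
P(Y) = (3/7, 1/4, 9/28), H(Y) = 1.0745 nats

Joint entropy: H(X,Y) = 2.1000 nats

I(X;Y) = 1.0898 + 1.0745 - 2.1000 = 0.0643 nats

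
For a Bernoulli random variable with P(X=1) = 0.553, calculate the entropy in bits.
0.9919 bits

The binary entropy function is:
H(p) = -p log(p) - (1-p) log(1-p)

H(0.553) = -0.553 × log_2(0.553) - 0.447 × log_2(0.447)
H(0.553) = 0.9919 bits

Note: Binary entropy is maximized at p=0.5 (H=1 bit) and minimized at p=0 or p=1 (H=0).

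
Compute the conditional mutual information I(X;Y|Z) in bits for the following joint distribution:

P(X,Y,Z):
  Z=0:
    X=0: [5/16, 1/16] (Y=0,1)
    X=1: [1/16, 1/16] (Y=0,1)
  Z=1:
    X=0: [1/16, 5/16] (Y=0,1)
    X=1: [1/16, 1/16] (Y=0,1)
0.0738 bits

Conditional mutual information: I(X;Y|Z) = H(X|Z) + H(Y|Z) - H(X,Y|Z)

H(Z) = 1.0000
H(X,Z) = 1.8113 → H(X|Z) = 0.8113
H(Y,Z) = 1.8113 → H(Y|Z) = 0.8113
H(X,Y,Z) = 2.5488 → H(X,Y|Z) = 1.5488

I(X;Y|Z) = 0.8113 + 0.8113 - 1.5488 = 0.0738 bits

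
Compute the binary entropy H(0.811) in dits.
0.2105 dits

The binary entropy function is:
H(p) = -p log(p) - (1-p) log(1-p)

H(0.811) = -0.811 × log_10(0.811) - 0.189 × log_10(0.189)
H(0.811) = 0.2105 dits

Note: Binary entropy is maximized at p=0.5 (H=1 bit) and minimized at p=0 or p=1 (H=0).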